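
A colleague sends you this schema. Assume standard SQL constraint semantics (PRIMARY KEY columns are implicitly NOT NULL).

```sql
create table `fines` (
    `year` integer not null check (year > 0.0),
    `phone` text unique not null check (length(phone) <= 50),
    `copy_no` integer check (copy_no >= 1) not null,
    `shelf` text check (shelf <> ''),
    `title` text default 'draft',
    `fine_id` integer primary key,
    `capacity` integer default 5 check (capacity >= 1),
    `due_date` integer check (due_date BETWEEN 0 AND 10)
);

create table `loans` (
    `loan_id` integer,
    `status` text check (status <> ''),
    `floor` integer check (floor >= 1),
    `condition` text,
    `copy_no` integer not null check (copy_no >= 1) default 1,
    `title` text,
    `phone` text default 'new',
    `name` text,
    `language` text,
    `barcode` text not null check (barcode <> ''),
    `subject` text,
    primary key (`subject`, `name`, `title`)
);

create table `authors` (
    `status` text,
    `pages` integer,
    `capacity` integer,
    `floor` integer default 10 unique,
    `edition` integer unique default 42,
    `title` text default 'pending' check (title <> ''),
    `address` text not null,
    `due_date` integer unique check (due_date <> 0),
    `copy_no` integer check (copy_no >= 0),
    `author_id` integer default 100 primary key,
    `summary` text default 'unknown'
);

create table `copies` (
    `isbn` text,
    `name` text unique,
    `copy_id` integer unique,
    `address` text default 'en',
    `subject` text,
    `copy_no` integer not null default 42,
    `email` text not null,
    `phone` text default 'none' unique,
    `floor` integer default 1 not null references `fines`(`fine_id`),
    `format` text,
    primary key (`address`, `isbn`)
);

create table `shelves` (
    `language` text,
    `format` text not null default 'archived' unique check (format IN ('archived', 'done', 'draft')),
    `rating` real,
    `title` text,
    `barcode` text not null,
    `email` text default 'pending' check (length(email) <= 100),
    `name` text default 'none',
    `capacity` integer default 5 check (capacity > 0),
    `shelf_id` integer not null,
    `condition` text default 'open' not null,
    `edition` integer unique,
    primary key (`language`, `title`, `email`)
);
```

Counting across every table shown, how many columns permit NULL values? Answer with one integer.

28

fines: 4 nullable (shelf, title, capacity, due_date — PK (fine_id) and explicit NOT NULL columns excluded).
loans: 6 nullable (loan_id, status, floor, condition, phone, language — PK (subject, name, title) and explicit NOT NULL columns excluded).
authors: 9 nullable (status, pages, capacity, floor, edition, title, due_date, copy_no, summary — PK (author_id) and explicit NOT NULL columns excluded).
copies: 5 nullable (name, copy_id, subject, phone, format — PK (address, isbn) and explicit NOT NULL columns excluded).
shelves: 4 nullable (rating, name, capacity, edition — PK (language, title, email) and explicit NOT NULL columns excluded).
Total: 4 + 6 + 9 + 5 + 4 = 28.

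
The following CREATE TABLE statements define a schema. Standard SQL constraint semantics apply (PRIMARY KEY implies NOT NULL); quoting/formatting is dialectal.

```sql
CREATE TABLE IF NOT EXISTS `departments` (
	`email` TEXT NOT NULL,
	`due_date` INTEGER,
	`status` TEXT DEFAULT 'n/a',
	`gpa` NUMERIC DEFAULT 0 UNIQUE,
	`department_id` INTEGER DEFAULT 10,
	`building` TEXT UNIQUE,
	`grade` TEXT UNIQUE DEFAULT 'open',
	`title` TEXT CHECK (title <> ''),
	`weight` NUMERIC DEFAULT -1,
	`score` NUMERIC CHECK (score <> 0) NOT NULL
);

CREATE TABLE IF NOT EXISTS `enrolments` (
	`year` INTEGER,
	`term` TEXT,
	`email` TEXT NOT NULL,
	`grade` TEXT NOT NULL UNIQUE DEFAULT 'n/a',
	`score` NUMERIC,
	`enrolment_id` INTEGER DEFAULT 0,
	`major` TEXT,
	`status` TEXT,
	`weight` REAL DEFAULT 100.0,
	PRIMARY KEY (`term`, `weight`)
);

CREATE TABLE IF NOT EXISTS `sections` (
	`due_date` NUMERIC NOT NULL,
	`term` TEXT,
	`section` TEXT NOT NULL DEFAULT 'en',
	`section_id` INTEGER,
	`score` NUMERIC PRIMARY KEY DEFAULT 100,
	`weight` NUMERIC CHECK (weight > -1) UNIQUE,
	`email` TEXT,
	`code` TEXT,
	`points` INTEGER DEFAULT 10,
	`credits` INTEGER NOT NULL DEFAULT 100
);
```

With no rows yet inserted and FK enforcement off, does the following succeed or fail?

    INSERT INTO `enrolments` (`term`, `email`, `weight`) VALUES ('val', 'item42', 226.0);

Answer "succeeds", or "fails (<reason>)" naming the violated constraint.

NOT NULL columns: email is supplied; grade defaults to 'n/a'; term is supplied; weight is supplied.
No constraint is violated.

succeeds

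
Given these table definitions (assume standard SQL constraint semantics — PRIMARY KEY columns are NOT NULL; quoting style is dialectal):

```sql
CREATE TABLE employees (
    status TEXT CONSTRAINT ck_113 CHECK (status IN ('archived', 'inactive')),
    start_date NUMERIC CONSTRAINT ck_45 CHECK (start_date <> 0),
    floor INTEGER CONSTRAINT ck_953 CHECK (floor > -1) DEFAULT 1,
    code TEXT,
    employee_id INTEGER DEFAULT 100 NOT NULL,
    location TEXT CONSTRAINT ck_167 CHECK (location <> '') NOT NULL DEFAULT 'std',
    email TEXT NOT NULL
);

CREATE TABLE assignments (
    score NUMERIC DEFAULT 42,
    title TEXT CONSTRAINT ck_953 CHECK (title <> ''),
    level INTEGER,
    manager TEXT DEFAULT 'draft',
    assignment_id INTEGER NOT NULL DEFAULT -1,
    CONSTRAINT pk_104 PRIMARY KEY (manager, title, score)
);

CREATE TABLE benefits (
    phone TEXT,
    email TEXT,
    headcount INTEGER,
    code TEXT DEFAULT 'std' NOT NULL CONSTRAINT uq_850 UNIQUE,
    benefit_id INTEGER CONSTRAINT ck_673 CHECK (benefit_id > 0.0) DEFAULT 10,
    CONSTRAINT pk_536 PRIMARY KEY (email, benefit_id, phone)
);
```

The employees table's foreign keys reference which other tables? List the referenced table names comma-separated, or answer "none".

none

No column in employees has a REFERENCES clause.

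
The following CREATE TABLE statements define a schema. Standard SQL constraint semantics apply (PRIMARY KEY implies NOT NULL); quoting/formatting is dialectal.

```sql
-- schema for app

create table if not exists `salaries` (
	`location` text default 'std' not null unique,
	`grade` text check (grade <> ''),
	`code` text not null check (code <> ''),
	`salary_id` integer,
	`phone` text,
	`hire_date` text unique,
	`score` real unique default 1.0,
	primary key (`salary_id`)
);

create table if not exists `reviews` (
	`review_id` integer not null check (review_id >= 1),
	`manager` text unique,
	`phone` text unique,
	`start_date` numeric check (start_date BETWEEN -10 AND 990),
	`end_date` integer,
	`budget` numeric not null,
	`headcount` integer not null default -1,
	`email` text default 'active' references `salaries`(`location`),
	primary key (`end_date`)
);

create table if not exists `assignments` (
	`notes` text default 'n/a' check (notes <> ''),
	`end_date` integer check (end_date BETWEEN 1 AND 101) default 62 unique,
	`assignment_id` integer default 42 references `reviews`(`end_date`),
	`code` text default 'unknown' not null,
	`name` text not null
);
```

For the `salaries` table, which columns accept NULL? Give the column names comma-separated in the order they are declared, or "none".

- location: declared NOT NULL → not nullable.
- grade: CHECK does not forbid NULL (a CHECK constraint passes when its expression is NULL) → nullable.
- code: declared NOT NULL → not nullable.
- salary_id: part of the PRIMARY KEY, which implies NOT NULL → not nullable.
- phone: no NOT NULL constraint applies → nullable.
- hire_date: UNIQUE does not imply NOT NULL → nullable.
- score: UNIQUE does not imply NOT NULL → nullable.

grade, phone, hire_date, score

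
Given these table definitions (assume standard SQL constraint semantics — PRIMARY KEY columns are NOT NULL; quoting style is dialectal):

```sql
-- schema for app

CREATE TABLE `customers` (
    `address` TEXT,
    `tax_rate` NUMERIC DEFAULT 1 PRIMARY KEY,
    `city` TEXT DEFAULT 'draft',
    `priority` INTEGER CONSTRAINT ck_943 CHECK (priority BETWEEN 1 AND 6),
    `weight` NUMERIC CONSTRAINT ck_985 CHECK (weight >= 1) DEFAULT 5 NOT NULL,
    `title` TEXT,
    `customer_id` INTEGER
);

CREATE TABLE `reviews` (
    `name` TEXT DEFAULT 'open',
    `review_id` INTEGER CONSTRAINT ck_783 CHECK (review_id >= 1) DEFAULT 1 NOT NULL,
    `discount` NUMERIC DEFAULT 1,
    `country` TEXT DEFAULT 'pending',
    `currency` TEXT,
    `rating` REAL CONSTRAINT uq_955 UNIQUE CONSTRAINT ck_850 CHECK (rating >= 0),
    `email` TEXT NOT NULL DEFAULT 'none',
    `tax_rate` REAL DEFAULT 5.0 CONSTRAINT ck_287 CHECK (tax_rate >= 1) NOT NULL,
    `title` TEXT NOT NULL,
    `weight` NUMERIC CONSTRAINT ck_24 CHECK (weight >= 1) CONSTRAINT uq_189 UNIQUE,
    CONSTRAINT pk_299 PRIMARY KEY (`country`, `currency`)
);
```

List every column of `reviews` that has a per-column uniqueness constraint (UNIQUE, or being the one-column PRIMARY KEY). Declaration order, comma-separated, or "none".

- name: no UNIQUE or single-column PK constraint.
- review_id: no UNIQUE or single-column PK constraint.
- discount: no UNIQUE or single-column PK constraint.
- country: part of a composite PRIMARY KEY — only the tuple is unique, not this column on its own.
- currency: part of a composite PRIMARY KEY — only the tuple is unique, not this column on its own.
- rating: declared UNIQUE → unique.
- email: no UNIQUE or single-column PK constraint.
- tax_rate: no UNIQUE or single-column PK constraint.
- title: no UNIQUE or single-column PK constraint.
- weight: declared UNIQUE → unique.

rating, weight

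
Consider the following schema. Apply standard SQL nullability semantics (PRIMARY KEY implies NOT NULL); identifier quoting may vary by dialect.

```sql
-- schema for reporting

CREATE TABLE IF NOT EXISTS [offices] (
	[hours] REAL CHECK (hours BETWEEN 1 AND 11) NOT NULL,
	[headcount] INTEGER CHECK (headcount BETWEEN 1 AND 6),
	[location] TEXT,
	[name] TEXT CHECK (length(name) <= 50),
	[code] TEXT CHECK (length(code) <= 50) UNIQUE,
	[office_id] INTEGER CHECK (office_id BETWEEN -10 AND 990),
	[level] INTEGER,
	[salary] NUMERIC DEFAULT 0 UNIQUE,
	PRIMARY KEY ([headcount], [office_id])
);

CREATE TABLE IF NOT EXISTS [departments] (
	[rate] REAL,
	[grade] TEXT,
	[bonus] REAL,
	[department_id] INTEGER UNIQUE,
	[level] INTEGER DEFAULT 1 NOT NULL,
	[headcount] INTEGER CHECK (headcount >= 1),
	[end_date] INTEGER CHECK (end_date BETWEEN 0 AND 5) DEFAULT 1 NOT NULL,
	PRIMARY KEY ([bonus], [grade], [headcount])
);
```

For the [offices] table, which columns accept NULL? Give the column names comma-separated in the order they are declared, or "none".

location, name, code, level, salary

- hours: declared NOT NULL → not nullable.
- headcount: part of the PRIMARY KEY, which implies NOT NULL → not nullable.
- location: no NOT NULL constraint applies → nullable.
- name: CHECK does not forbid NULL (a CHECK constraint passes when its expression is NULL) → nullable.
- code: CHECK does not forbid NULL (a CHECK constraint passes when its expression is NULL) → nullable.
- office_id: part of the PRIMARY KEY, which implies NOT NULL → not nullable.
- level: no NOT NULL constraint applies → nullable.
- salary: UNIQUE does not imply NOT NULL → nullable.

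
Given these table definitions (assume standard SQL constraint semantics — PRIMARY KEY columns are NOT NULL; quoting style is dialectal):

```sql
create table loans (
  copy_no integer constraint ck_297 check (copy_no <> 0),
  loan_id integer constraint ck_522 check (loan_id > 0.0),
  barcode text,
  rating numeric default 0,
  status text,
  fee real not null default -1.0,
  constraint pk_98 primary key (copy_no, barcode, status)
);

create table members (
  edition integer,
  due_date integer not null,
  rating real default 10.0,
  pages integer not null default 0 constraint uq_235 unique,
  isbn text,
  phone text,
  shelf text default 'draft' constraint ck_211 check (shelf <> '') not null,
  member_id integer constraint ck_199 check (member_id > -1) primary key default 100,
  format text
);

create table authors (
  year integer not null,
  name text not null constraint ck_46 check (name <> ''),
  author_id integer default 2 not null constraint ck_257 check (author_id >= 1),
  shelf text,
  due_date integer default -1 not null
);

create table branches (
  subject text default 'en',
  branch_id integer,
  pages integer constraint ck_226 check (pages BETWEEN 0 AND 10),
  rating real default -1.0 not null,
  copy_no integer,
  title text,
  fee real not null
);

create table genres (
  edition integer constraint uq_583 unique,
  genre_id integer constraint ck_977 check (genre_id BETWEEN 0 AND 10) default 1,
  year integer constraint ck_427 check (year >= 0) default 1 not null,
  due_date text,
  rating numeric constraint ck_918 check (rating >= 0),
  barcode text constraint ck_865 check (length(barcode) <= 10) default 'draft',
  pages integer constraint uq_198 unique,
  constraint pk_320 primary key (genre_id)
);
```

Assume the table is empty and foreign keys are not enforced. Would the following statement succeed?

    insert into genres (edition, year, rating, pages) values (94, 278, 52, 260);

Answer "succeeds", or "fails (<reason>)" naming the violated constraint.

NOT NULL columns: genre_id defaults to 1; year is supplied.
CHECK constraints: 278 satisfies (year >= 0); 52 satisfies (rating >= 0).
No constraint is violated.

succeeds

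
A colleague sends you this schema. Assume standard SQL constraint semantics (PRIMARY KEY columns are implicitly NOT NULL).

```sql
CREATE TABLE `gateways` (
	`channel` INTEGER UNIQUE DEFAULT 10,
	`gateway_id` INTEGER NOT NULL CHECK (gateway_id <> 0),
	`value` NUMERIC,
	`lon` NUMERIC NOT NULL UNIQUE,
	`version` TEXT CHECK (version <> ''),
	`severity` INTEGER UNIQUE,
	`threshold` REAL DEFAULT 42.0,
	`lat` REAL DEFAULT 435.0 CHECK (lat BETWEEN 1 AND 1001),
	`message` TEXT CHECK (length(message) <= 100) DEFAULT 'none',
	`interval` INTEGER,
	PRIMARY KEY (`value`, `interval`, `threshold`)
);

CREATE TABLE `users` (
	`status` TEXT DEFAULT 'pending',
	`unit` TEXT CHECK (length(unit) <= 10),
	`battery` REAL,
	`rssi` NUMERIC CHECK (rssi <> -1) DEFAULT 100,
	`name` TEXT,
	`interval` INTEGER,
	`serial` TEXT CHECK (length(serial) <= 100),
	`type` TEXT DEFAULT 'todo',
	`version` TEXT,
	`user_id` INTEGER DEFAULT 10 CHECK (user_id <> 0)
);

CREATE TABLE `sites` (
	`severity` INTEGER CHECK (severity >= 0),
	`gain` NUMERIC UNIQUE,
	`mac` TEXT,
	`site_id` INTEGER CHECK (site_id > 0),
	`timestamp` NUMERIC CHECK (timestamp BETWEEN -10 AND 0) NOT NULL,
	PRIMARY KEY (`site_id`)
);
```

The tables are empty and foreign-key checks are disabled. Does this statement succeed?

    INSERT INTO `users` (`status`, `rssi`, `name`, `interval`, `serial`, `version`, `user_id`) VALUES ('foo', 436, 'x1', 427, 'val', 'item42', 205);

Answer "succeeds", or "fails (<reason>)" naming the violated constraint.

users has no NOT NULL or PRIMARY KEY columns.
CHECK constraints: 436 satisfies (rssi <> -1); 'val' satisfies (length(serial) <= 100); 205 satisfies (user_id <> 0).
No constraint is violated.

succeeds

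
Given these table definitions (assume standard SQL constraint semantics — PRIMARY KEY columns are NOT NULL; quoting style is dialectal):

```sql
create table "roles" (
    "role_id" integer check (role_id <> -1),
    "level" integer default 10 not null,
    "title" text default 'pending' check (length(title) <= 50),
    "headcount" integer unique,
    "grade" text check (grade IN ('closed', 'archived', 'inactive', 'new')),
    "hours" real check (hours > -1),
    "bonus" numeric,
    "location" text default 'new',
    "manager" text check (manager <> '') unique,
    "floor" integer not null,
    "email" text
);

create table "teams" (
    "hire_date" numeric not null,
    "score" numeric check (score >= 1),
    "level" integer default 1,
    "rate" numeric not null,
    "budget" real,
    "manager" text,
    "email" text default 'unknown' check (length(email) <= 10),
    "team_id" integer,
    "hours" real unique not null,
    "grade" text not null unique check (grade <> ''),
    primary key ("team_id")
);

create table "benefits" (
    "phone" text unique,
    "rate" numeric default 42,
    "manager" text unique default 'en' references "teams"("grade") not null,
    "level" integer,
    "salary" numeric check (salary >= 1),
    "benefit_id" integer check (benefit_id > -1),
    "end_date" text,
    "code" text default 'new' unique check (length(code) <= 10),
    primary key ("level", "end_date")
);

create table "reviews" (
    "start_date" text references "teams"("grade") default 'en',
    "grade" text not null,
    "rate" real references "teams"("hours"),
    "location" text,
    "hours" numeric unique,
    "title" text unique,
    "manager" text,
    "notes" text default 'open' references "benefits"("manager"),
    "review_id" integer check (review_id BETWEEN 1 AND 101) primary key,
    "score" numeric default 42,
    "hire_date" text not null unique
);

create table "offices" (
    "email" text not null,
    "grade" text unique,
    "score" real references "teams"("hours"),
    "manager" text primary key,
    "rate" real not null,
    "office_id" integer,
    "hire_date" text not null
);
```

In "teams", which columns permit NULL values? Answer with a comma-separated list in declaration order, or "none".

- hire_date: declared NOT NULL → not nullable.
- score: CHECK does not forbid NULL (a CHECK constraint passes when its expression is NULL) → nullable.
- level: DEFAULT only fills an omitted column; an explicit NULL is still allowed → nullable.
- rate: declared NOT NULL → not nullable.
- budget: no NOT NULL constraint applies → nullable.
- manager: no NOT NULL constraint applies → nullable.
- email: CHECK does not forbid NULL (a CHECK constraint passes when its expression is NULL) → nullable.
- team_id: part of the PRIMARY KEY, which implies NOT NULL → not nullable.
- hours: declared NOT NULL → not nullable.
- grade: declared NOT NULL → not nullable.

score, level, budget, manager, email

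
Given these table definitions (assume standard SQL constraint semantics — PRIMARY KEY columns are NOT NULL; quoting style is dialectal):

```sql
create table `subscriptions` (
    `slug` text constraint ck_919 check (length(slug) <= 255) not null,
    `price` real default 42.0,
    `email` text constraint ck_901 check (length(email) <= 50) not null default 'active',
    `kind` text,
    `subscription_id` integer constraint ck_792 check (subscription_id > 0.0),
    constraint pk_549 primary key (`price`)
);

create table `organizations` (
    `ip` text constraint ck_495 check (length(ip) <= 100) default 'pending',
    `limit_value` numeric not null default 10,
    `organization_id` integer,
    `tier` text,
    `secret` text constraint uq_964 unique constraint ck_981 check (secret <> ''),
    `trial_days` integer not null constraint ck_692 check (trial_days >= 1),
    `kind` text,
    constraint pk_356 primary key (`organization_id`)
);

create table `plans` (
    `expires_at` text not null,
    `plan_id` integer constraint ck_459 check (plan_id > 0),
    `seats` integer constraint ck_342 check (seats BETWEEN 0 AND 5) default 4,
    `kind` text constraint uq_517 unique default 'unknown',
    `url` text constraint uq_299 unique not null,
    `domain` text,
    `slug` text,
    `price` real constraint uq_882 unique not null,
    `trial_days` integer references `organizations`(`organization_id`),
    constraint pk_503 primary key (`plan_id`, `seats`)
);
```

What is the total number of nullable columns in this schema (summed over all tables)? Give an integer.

subscriptions: 2 nullable (kind, subscription_id — PK (price) and explicit NOT NULL columns excluded).
organizations: 4 nullable (ip, tier, secret, kind — PK (organization_id) and explicit NOT NULL columns excluded).
plans: 4 nullable (kind, domain, slug, trial_days — PK (plan_id, seats) and explicit NOT NULL columns excluded).
Total: 2 + 4 + 4 = 10.

10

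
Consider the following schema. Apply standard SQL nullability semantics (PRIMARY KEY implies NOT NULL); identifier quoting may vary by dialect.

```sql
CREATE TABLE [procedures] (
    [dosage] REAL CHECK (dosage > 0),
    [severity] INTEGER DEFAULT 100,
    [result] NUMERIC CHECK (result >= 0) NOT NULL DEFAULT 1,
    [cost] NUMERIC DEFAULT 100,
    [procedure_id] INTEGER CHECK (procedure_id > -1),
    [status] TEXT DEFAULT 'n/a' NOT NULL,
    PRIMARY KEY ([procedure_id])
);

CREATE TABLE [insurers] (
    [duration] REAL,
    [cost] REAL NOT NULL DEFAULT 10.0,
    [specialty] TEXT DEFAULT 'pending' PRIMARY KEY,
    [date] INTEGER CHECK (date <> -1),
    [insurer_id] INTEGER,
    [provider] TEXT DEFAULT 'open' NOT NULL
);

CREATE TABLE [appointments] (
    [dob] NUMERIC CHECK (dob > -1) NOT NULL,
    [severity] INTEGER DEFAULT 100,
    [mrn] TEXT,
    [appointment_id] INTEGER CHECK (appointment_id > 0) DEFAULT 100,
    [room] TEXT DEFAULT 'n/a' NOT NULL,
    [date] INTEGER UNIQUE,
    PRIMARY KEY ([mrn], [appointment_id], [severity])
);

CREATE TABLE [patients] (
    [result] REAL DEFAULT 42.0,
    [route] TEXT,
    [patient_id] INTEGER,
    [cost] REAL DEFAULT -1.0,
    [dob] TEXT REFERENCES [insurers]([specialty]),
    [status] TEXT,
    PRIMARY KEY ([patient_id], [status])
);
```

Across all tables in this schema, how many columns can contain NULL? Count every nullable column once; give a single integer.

procedures: 3 nullable (dosage, severity, cost — PK (procedure_id) and explicit NOT NULL columns excluded).
insurers: 3 nullable (duration, date, insurer_id — PK (specialty) and explicit NOT NULL columns excluded).
appointments: 1 nullable (date — PK (mrn, appointment_id, severity) and explicit NOT NULL columns excluded).
patients: 4 nullable (result, route, cost, dob — PK (patient_id, status) and explicit NOT NULL columns excluded).
Total: 3 + 3 + 1 + 4 = 11.

11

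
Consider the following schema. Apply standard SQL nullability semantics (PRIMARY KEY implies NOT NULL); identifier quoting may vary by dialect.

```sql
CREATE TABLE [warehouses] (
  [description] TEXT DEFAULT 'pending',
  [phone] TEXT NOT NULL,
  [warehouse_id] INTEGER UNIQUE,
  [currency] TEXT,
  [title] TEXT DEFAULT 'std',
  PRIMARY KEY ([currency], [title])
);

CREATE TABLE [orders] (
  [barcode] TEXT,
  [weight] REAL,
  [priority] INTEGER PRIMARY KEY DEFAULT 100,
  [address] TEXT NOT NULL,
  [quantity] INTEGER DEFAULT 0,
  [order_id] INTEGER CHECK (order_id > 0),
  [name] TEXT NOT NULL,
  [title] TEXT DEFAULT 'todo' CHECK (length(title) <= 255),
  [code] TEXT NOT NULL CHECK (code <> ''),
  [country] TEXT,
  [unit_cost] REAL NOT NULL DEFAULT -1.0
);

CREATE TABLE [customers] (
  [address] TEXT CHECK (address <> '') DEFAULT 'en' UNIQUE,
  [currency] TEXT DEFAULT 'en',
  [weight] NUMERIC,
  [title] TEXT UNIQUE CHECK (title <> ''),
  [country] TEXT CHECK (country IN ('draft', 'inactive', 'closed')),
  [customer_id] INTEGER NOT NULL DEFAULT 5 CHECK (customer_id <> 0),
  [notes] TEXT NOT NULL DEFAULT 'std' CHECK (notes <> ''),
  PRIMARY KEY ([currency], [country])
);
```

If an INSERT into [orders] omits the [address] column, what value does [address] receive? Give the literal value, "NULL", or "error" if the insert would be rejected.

error

address has no DEFAULT clause.
Omitting it would insert NULL, but it is declared NOT NULL, so the INSERT fails.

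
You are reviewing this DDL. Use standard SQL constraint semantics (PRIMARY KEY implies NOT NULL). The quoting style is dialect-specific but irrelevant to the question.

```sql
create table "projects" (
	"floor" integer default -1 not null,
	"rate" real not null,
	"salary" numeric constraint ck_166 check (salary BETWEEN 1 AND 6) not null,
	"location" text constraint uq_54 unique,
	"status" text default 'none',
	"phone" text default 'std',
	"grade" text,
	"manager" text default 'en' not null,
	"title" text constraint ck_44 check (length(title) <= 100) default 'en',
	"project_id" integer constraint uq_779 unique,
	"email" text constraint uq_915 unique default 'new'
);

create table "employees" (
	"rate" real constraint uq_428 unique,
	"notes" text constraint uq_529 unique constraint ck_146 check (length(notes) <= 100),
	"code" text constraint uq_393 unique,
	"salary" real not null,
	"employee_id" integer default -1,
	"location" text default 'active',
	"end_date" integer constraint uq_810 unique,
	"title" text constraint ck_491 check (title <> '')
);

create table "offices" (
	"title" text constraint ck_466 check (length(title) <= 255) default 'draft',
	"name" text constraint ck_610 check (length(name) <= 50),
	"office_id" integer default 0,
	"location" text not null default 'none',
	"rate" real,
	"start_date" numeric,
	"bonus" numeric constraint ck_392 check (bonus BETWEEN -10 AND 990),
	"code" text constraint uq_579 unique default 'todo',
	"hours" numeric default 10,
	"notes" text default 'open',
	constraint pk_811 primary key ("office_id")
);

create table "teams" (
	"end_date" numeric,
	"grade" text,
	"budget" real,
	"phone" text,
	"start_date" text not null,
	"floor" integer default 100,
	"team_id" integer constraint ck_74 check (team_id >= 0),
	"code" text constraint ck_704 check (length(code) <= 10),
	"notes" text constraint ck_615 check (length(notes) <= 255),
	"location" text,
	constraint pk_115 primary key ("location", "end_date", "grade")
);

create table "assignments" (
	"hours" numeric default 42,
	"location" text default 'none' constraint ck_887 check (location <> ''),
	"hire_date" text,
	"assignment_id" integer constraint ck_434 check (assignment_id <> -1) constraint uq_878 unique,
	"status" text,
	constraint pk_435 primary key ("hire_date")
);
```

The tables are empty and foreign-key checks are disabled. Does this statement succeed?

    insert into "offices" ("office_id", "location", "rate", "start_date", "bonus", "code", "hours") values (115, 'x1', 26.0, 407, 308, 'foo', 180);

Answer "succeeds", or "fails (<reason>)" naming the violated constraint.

succeeds

NOT NULL columns: location is supplied; office_id is supplied.
CHECK constraints: 308 satisfies (bonus BETWEEN -10 AND 990).
No constraint is violated.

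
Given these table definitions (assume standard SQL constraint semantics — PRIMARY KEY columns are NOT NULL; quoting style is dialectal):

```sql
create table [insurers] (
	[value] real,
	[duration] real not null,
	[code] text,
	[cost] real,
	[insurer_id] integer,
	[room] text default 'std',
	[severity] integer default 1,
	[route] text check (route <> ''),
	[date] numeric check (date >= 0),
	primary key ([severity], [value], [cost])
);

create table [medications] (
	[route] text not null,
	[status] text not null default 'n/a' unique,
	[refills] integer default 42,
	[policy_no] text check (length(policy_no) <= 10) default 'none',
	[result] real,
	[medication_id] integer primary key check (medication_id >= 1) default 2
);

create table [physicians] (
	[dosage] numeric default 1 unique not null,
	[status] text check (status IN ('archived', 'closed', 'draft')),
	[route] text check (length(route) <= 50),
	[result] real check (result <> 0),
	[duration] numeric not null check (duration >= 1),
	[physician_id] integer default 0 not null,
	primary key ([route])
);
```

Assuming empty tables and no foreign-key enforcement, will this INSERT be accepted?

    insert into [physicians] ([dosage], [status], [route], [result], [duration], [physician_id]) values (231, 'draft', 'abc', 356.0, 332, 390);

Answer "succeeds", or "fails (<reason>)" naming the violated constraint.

NOT NULL columns: dosage is supplied; duration is supplied; physician_id is supplied; route is supplied.
CHECK constraints: 'draft' satisfies (status IN ('archived', 'closed', 'draft')); 'abc' satisfies (length(route) <= 50); 356.0 satisfies (result <> 0); 332 satisfies (duration >= 1).
No constraint is violated.

succeeds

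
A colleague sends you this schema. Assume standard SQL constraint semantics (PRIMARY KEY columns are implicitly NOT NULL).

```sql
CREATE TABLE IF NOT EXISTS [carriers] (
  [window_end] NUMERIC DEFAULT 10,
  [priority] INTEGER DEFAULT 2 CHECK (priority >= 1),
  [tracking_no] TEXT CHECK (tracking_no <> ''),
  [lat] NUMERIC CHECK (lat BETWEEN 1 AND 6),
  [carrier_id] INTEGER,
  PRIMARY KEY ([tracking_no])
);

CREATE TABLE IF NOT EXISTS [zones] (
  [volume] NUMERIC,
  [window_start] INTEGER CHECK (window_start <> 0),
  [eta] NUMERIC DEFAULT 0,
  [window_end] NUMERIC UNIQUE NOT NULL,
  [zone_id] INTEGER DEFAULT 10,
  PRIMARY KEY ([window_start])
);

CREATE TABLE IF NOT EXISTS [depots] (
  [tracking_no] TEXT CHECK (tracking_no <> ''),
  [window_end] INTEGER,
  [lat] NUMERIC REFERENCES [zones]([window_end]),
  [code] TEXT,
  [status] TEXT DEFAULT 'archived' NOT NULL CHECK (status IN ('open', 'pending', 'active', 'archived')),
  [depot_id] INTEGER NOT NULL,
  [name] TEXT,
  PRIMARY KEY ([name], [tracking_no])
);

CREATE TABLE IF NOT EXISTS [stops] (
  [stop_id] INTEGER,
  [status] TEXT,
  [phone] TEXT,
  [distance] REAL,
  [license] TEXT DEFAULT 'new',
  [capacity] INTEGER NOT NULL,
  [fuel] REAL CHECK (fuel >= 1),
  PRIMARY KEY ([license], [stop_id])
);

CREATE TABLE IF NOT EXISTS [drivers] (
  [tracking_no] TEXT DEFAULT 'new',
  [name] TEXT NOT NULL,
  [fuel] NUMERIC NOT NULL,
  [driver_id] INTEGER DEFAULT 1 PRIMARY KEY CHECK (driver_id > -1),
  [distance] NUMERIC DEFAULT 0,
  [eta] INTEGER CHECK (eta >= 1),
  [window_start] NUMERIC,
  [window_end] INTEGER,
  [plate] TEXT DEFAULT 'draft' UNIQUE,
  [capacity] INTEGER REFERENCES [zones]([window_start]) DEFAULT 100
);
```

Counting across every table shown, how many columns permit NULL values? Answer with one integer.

21

carriers: 4 nullable (window_end, priority, lat, carrier_id — PK (tracking_no) and explicit NOT NULL columns excluded).
zones: 3 nullable (volume, eta, zone_id — PK (window_start) and explicit NOT NULL columns excluded).
depots: 3 nullable (window_end, lat, code — PK (name, tracking_no) and explicit NOT NULL columns excluded).
stops: 4 nullable (status, phone, distance, fuel — PK (license, stop_id) and explicit NOT NULL columns excluded).
drivers: 7 nullable (tracking_no, distance, eta, window_start, window_end, plate, capacity — PK (driver_id) and explicit NOT NULL columns excluded).
Total: 4 + 3 + 3 + 4 + 7 = 21.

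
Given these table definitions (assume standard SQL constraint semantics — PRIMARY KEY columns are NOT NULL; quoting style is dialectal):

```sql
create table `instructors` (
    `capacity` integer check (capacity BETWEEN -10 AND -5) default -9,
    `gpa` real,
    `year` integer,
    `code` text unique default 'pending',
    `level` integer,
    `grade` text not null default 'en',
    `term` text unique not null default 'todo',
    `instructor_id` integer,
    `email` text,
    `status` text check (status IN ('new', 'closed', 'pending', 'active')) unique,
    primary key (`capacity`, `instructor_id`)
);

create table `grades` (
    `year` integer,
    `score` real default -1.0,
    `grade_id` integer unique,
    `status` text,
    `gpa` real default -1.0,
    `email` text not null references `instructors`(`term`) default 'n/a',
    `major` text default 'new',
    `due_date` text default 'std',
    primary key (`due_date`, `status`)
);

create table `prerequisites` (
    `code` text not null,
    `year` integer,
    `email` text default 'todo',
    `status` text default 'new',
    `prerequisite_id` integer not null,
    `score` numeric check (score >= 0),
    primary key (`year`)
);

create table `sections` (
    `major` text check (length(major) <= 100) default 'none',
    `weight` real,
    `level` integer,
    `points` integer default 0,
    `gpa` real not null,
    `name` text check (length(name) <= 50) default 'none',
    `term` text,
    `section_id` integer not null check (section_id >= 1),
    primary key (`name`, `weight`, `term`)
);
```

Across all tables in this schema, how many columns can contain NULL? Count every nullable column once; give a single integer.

17

instructors: 6 nullable (gpa, year, code, level, email, status — PK (capacity, instructor_id) and explicit NOT NULL columns excluded).
grades: 5 nullable (year, score, grade_id, gpa, major — PK (due_date, status) and explicit NOT NULL columns excluded).
prerequisites: 3 nullable (email, status, score — PK (year) and explicit NOT NULL columns excluded).
sections: 3 nullable (major, level, points — PK (name, weight, term) and explicit NOT NULL columns excluded).
Total: 6 + 5 + 3 + 3 = 17.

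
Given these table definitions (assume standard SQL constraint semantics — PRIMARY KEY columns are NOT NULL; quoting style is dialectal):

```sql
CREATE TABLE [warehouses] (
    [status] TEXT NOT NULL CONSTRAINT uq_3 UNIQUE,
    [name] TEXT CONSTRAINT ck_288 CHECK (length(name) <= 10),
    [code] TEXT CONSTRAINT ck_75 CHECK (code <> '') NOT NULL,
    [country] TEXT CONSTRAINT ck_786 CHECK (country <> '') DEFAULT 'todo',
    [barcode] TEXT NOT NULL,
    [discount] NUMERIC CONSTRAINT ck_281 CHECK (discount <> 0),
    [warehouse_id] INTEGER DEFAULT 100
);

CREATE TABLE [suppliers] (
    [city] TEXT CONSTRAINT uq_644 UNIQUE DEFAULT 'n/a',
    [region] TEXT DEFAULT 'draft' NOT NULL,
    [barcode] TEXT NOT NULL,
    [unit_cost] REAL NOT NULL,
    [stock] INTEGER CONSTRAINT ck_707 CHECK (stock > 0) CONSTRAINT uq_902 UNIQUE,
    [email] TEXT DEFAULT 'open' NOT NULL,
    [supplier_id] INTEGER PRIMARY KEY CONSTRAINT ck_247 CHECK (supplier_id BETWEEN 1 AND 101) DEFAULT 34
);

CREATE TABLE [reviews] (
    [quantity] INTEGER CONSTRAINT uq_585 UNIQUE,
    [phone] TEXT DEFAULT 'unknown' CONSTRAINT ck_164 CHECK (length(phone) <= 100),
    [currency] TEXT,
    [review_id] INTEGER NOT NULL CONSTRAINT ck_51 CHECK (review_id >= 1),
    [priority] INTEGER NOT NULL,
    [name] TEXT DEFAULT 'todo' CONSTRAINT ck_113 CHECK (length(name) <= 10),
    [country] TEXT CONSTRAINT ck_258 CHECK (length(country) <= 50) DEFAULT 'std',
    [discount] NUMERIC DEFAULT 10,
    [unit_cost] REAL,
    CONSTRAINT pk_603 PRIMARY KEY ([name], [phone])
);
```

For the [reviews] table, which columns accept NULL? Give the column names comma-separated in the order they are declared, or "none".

quantity, currency, country, discount, unit_cost

- quantity: UNIQUE does not imply NOT NULL → nullable.
- phone: part of the PRIMARY KEY, which implies NOT NULL → not nullable.
- currency: no NOT NULL constraint applies → nullable.
- review_id: declared NOT NULL → not nullable.
- priority: declared NOT NULL → not nullable.
- name: part of the PRIMARY KEY, which implies NOT NULL → not nullable.
- country: CHECK does not forbid NULL (a CHECK constraint passes when its expression is NULL) → nullable.
- discount: DEFAULT only fills an omitted column; an explicit NULL is still allowed → nullable.
- unit_cost: no NOT NULL constraint applies → nullable.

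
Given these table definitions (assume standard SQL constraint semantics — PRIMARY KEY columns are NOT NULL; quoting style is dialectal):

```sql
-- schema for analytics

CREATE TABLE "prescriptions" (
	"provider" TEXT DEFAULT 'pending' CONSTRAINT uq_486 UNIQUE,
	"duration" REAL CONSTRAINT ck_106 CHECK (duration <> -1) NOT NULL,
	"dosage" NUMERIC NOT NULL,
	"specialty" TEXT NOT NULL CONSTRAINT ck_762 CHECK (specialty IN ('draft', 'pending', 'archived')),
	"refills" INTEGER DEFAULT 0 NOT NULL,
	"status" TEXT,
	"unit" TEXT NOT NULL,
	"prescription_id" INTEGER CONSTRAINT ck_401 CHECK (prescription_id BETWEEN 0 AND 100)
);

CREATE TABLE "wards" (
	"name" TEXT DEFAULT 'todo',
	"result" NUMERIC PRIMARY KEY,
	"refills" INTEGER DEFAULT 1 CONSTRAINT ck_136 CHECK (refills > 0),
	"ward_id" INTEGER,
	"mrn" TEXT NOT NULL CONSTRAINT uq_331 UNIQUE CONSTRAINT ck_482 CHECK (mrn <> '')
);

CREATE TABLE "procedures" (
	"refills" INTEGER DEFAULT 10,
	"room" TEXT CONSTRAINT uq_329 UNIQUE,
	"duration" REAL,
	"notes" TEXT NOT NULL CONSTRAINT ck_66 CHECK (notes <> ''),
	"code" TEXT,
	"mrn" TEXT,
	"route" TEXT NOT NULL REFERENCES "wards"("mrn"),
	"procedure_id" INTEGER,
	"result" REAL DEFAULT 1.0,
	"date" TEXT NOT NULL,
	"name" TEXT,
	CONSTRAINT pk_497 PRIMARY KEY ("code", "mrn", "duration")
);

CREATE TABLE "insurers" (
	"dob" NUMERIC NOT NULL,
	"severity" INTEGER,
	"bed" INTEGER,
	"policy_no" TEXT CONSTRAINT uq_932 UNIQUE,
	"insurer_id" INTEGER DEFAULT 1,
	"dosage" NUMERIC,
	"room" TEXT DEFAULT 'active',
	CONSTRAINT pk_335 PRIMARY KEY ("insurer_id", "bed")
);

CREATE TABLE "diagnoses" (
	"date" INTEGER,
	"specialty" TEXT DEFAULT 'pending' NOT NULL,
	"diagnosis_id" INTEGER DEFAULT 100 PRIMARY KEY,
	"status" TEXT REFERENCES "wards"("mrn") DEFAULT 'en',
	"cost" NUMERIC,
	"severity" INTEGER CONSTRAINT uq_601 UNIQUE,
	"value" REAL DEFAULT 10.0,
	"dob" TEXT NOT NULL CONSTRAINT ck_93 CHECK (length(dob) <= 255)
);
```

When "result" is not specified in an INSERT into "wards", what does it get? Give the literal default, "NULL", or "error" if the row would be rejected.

error

result has no DEFAULT clause.
Omitting it would insert NULL, but it is part of the PRIMARY KEY, so the INSERT fails.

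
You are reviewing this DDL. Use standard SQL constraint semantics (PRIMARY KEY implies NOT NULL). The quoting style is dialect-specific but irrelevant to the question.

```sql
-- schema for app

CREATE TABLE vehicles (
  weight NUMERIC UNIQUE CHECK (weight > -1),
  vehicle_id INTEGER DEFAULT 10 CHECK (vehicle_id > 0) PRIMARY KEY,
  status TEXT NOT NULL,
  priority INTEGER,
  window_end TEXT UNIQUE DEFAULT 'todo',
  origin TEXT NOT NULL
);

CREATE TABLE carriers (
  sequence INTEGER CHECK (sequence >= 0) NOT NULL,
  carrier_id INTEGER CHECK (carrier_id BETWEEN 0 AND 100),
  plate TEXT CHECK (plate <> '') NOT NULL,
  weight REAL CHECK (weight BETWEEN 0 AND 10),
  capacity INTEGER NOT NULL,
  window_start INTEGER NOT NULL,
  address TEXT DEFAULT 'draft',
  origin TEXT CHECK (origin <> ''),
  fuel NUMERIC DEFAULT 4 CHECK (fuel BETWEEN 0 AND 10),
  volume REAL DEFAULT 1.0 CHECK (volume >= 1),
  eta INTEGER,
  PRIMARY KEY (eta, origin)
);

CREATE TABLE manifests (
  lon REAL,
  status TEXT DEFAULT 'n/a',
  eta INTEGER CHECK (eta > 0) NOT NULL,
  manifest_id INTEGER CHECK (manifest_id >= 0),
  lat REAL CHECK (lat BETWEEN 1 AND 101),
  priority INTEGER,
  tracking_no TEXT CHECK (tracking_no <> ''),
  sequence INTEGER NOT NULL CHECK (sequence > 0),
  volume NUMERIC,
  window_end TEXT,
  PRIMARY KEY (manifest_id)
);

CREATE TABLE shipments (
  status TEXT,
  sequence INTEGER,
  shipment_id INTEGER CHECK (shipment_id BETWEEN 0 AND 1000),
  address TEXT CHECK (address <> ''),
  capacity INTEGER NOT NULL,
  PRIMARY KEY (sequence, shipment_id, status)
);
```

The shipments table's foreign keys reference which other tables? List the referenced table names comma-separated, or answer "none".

No column in shipments has a REFERENCES clause.

none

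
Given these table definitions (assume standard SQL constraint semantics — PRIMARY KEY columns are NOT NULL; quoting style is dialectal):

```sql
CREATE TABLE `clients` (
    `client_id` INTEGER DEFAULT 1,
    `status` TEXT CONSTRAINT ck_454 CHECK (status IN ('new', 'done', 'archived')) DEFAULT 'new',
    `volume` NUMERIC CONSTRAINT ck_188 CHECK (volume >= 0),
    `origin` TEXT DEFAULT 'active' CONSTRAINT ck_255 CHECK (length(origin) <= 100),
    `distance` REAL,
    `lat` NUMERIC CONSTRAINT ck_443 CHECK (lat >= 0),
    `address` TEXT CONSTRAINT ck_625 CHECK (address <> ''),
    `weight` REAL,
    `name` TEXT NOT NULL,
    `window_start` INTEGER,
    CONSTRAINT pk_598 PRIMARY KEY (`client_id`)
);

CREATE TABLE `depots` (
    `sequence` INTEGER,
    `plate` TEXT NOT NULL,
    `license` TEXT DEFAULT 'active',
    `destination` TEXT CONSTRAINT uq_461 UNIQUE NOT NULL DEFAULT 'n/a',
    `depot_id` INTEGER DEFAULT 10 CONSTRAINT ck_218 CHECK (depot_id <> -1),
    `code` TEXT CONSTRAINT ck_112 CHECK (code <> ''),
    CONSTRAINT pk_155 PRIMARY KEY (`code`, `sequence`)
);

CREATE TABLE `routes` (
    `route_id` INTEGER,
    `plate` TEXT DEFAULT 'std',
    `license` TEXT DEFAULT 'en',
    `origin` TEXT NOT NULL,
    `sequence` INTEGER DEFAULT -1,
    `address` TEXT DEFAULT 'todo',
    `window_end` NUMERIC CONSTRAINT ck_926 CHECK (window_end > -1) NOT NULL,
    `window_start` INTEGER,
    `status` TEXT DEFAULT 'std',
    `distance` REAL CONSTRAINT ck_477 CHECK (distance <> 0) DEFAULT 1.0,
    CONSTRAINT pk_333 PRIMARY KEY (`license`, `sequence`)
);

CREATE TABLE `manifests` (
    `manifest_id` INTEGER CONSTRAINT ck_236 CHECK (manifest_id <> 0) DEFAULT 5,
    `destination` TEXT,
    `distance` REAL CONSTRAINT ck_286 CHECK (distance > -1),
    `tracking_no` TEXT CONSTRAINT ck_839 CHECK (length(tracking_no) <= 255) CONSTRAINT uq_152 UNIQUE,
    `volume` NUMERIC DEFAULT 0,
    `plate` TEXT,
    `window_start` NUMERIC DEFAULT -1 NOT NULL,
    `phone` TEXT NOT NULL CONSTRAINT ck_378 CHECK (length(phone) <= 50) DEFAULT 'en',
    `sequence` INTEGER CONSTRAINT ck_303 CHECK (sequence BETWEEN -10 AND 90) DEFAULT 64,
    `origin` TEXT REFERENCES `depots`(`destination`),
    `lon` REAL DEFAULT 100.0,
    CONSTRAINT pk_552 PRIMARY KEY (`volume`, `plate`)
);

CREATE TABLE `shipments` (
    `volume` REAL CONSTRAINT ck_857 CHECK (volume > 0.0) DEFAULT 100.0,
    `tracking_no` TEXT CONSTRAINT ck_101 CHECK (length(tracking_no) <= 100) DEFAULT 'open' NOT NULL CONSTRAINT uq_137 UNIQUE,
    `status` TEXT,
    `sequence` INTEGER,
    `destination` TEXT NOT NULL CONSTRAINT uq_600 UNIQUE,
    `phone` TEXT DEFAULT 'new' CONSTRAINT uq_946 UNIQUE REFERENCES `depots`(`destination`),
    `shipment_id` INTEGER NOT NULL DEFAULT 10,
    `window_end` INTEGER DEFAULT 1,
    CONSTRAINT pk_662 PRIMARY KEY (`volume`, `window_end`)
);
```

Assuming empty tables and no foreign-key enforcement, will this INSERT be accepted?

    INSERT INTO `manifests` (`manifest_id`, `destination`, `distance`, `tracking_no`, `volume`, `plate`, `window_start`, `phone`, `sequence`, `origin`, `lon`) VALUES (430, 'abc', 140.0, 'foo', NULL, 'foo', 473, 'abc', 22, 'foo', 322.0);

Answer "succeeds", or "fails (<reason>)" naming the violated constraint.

fails (NOT NULL on volume)

volume is explicitly set to NULL, but volume is part of the PRIMARY KEY (implied NOT NULL).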